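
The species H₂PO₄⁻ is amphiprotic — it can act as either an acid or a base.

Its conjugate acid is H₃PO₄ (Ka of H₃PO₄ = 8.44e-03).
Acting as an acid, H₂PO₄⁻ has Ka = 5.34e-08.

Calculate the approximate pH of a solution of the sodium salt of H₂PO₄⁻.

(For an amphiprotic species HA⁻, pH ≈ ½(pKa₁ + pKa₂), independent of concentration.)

pKa₁ = -log(8.44e-03) = 2.07; pKa₂ = -log(5.34e-08) = 7.27. For an amphiprotic species, pH ≈ ½(pKa₁ + pKa₂) = ½(2.07 + 7.27) = 4.67.

pH = 4.67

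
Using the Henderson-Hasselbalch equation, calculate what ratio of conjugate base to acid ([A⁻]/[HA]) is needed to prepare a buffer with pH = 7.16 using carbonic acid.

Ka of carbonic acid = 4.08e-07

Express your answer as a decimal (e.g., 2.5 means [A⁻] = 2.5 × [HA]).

pKa = -log(4.08e-07) = 6.3893. pH = pKa + log([A⁻]/[HA]), so log([A⁻]/[HA]) = pH − pKa = 7.16 − 6.3893 = 0.7707. [A⁻]/[HA] = 10^(0.7707) = 5.90

[A⁻]/[HA] = 5.90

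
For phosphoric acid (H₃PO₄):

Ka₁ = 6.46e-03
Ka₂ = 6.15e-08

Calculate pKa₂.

pKa₂ = -log(Ka₂) = -log(6.15e-08) = 7.21.

pK_{a2} = 7.21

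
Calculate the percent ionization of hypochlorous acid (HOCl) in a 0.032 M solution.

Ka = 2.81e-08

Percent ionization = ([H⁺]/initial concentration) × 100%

Using Ka equilibrium: x² + Ka×x - Ka×C = 0. Solving: [H⁺] = 2.9973e-05. Percent = (2.9973e-05/0.032) × 100

Percent ionization = 0.0937%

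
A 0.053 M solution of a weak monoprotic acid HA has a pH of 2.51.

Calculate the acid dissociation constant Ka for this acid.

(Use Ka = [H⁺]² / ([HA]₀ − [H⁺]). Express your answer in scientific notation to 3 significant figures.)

[H⁺] = 10^(−pH) = 10^(−2.51) = 3.090e-03 M. For HA ⇌ H⁺ + A⁻, Ka = [H⁺][A⁻]/[HA] = [H⁺]² / ([HA]₀ − [H⁺]) = (3.090e-03)² / (0.053 − 3.090e-03) = 1.91e-04.

K_a = 1.91e-04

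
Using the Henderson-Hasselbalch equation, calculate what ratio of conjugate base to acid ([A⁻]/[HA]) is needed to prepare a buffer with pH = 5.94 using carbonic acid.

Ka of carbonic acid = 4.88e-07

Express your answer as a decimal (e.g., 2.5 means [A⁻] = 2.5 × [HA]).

pKa = -log(4.88e-07) = 6.3116. pH = pKa + log([A⁻]/[HA]), so log([A⁻]/[HA]) = pH − pKa = 5.94 − 6.3116 = -0.3716. [A⁻]/[HA] = 10^(-0.3716) = 0.425

[A⁻]/[HA] = 0.425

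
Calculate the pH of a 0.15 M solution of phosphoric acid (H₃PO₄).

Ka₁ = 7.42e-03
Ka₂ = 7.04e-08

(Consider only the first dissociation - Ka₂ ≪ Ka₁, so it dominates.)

First dissociation dominates. From Ka₁ = [H⁺][HA⁻]/[H₂A], x² + Ka₁·x − Ka₁·C = 0 with C = 0.15 M and Ka₁ = 7.42e-03. Solving: [H⁺] = (−Ka₁ + √(Ka₁² + 4·Ka₁·C)) / 2 = 2.9857e-02 M. pH = -log(2.9857e-02) = 1.52.

pH = 1.52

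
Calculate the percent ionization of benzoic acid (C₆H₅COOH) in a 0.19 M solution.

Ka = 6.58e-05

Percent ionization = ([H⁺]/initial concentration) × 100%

Using Ka equilibrium: x² + Ka×x - Ka×C = 0. Solving: [H⁺] = 3.5031e-03. Percent = (3.5031e-03/0.19) × 100

Percent ionization = 1.84%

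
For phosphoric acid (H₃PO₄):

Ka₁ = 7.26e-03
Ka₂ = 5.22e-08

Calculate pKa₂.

pKa₂ = -log(Ka₂) = -log(5.22e-08) = 7.28.

pK_{a2} = 7.28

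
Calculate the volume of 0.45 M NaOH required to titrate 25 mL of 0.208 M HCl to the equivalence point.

At equivalence: moles acid = moles base. moles HCl = 0.208 × 25/1000 = 0.0052 mol. V_base = moles / 0.45 × 1000 = 11.6 mL.

V_{base} = 11.6 mL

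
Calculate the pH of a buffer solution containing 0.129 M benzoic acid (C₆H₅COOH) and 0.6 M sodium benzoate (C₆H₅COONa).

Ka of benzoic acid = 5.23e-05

pKa = -log(5.23e-05) = 4.28. pH = pKa + log([A⁻]/[HA]) = 4.28 + log(0.6/0.129)

pH = 4.95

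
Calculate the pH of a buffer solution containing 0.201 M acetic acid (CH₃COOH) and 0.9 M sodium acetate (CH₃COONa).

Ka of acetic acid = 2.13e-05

pKa = -log(2.13e-05) = 4.67. pH = pKa + log([A⁻]/[HA]) = 4.67 + log(0.9/0.201)

pH = 5.32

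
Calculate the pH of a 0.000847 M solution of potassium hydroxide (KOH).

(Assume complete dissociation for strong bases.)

[OH⁻] = 0.000847 M for strong base. pOH = -log[OH⁻] = 3.07, pH = 14 - pOH

pH = 10.93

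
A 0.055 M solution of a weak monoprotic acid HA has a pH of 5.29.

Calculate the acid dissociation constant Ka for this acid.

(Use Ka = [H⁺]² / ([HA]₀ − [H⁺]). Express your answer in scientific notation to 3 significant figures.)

[H⁺] = 10^(−pH) = 10^(−5.29) = 5.129e-06 M. For HA ⇌ H⁺ + A⁻, Ka = [H⁺][A⁻]/[HA] = [H⁺]² / ([HA]₀ − [H⁺]) = (5.129e-06)² / (0.055 − 5.129e-06) = 4.78e-10.

K_a = 4.78e-10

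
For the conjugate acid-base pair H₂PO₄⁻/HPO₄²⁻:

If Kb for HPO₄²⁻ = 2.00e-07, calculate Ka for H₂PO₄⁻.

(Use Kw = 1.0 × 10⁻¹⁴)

For a conjugate pair Ka × Kb = Kw, so Ka = Kw/Kb = 1.0 × 10⁻¹⁴ / 2.00e-07 = 5.00e-08.

K_a = 5.00e-08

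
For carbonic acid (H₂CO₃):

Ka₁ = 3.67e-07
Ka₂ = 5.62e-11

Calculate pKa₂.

pKa₂ = -log(Ka₂) = -log(5.62e-11) = 10.25.

pK_{a2} = 10.25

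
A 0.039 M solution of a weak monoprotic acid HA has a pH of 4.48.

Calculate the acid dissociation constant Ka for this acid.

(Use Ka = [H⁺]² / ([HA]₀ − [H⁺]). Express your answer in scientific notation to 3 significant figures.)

[H⁺] = 10^(−pH) = 10^(−4.48) = 3.311e-05 M. For HA ⇌ H⁺ + A⁻, Ka = [H⁺][A⁻]/[HA] = [H⁺]² / ([HA]₀ − [H⁺]) = (3.311e-05)² / (0.039 − 3.311e-05) = 2.81e-08.

K_a = 2.81e-08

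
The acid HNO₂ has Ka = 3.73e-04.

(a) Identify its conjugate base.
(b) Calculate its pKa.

(a) The conjugate base is formed by removing one H⁺ from HNO₂, giving NO₂⁻. (b) pKa = -log(Ka) = -log(3.73e-04) = 3.43.

Conjugate base: NO₂⁻; pK_a = 3.43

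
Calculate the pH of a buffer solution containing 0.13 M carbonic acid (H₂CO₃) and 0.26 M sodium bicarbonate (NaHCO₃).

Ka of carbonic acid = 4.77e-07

pKa = -log(4.77e-07) = 6.32. pH = pKa + log([A⁻]/[HA]) = 6.32 + log(0.26/0.13)

pH = 6.62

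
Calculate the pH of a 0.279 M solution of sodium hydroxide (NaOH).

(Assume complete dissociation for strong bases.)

[OH⁻] = 0.279 M for strong base. pOH = -log[OH⁻] = 0.55, pH = 14 - pOH

pH = 13.45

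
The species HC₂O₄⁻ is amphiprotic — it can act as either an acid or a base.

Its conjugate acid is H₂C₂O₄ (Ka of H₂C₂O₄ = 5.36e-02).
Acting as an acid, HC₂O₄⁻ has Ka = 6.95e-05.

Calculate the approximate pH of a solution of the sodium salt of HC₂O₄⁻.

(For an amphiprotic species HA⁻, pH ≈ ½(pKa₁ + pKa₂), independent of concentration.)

pKa₁ = -log(5.36e-02) = 1.27; pKa₂ = -log(6.95e-05) = 4.16. For an amphiprotic species, pH ≈ ½(pKa₁ + pKa₂) = ½(1.27 + 4.16) = 2.71.

pH = 2.71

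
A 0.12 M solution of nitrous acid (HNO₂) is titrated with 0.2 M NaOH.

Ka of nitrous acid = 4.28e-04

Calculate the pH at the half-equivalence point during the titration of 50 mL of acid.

At half-equivalence [HA] = [A⁻], so Henderson-Hasselbalch gives pH = pKa = -log(4.28e-04) = 3.37.

pH = pKa = 3.37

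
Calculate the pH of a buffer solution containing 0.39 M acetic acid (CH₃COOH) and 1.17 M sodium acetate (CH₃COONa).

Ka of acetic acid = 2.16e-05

pKa = -log(2.16e-05) = 4.67. pH = pKa + log([A⁻]/[HA]) = 4.67 + log(1.17/0.39)

pH = 5.14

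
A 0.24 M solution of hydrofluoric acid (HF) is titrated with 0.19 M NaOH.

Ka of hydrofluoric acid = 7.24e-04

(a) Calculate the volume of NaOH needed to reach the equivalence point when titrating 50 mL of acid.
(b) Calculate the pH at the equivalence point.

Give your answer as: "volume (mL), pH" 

moles acid = 0.24 × 50/1000 = 0.012 mol; V_base = moles/0.19 × 1000 = 63.2 mL. At equivalence only the conjugate base is present: [A⁻] = 0.012/0.113 = 1.0605e-01 M. Kb = Kw/Ka = 1.38e-11; [OH⁻] = √(Kb × [A⁻]) = 1.2103e-06; pOH = 5.92; pH = 14 - pOH = 8.08.

V = 63.2 mL, pH = 8.08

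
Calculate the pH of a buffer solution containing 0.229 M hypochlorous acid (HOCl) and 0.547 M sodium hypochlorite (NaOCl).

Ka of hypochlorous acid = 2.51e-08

pKa = -log(2.51e-08) = 7.60. pH = pKa + log([A⁻]/[HA]) = 7.60 + log(0.547/0.229)

pH = 7.98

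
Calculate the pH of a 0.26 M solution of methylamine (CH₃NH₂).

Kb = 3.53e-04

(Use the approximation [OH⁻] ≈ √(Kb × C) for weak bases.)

[OH⁻] = √(Kb × C) = √(3.53e-04 × 0.26) = 9.5802e-03. pOH = 2.02, pH = 14 - pOH

pH = 11.98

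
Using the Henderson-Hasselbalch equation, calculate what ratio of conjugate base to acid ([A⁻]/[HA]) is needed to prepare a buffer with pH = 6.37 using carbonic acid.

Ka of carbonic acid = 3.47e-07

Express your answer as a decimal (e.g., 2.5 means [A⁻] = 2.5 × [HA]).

pKa = -log(3.47e-07) = 6.4597. pH = pKa + log([A⁻]/[HA]), so log([A⁻]/[HA]) = pH − pKa = 6.37 − 6.4597 = -0.0897. [A⁻]/[HA] = 10^(-0.0897) = 0.813

[A⁻]/[HA] = 0.813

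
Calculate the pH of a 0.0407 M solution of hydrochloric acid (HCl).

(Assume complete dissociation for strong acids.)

[H⁺] = 0.0407 M for strong acid. pH = -log[H⁺] = -log(0.0407)

pH = 1.39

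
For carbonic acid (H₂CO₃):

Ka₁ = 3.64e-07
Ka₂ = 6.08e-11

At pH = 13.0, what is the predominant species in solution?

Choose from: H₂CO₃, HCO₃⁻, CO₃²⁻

pKa₁ = 6.44, pKa₂ = 10.22. For a polyprotic acid the predominant species crosses at each pKa: below pKa_n the protonated form dominates, above it the deprotonated form does. At pH = 13.0, the predominant species is CO₃²⁻.

CO₃²⁻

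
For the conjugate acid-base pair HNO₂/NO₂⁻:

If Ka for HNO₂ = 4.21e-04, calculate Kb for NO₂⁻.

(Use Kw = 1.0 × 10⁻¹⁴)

For a conjugate pair Ka × Kb = Kw, so Kb = Kw/Ka = 1.0 × 10⁻¹⁴ / 4.21e-04 = 2.38e-11.

K_b = 2.38e-11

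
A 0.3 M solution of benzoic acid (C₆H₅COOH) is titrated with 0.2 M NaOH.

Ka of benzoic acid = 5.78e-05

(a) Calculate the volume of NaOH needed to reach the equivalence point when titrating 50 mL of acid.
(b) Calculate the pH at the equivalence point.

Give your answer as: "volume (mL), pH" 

moles acid = 0.3 × 50/1000 = 0.015 mol; V_base = moles/0.2 × 1000 = 75.0 mL. At equivalence only the conjugate base is present: [A⁻] = 0.015/0.125 = 1.2000e-01 M. Kb = Kw/Ka = 1.73e-10; [OH⁻] = √(Kb × [A⁻]) = 4.5565e-06; pOH = 5.34; pH = 14 - pOH = 8.66.

V = 75.0 mL, pH = 8.66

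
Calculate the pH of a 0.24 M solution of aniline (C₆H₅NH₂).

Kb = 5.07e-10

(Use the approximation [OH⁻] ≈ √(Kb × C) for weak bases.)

[OH⁻] = √(Kb × C) = √(5.07e-10 × 0.24) = 1.1031e-05. pOH = 4.96, pH = 14 - pOH

pH = 9.04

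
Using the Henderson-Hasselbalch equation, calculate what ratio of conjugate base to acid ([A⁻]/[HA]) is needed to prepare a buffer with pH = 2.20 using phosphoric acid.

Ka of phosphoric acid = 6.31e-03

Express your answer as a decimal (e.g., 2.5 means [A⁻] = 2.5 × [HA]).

pKa = -log(6.31e-03) = 2.2000. pH = pKa + log([A⁻]/[HA]), so log([A⁻]/[HA]) = pH − pKa = 2.20 − 2.2000 = 0.0000. [A⁻]/[HA] = 10^(0.0000) = 1.00

[A⁻]/[HA] = 1.00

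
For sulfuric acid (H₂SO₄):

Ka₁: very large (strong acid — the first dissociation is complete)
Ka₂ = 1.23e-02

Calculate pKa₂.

pKa₂ = -log(Ka₂) = -log(1.23e-02) = 1.91.

pK_{a2} = 1.91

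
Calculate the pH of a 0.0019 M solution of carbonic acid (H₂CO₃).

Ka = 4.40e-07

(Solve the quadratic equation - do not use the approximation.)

x² + Ka×x - Ka×C = 0. Using quadratic formula: [H⁺] = 2.8695e-05

pH = 4.54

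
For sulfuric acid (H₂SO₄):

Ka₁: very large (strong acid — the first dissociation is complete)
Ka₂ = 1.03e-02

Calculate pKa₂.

pKa₂ = -log(Ka₂) = -log(1.03e-02) = 1.99.

pK_{a2} = 1.99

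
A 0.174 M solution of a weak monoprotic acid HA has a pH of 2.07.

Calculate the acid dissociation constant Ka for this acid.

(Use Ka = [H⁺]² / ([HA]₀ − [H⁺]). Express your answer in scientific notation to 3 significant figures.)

[H⁺] = 10^(−pH) = 10^(−2.07) = 8.511e-03 M. For HA ⇌ H⁺ + A⁻, Ka = [H⁺][A⁻]/[HA] = [H⁺]² / ([HA]₀ − [H⁺]) = (8.511e-03)² / (0.174 − 8.511e-03) = 4.38e-04.

K_a = 4.38e-04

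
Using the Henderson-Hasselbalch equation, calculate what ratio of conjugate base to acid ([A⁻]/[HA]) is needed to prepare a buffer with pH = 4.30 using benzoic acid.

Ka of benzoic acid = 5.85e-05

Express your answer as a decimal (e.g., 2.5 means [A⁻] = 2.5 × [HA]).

pKa = -log(5.85e-05) = 4.2328. pH = pKa + log([A⁻]/[HA]), so log([A⁻]/[HA]) = pH − pKa = 4.30 − 4.2328 = 0.0672. [A⁻]/[HA] = 10^(0.0672) = 1.17

[A⁻]/[HA] = 1.17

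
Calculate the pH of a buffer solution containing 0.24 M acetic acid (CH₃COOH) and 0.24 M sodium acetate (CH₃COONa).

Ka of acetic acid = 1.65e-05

pKa = -log(1.65e-05) = 4.78. pH = pKa + log([A⁻]/[HA]) = 4.78 + log(0.24/0.24)

pH = 4.78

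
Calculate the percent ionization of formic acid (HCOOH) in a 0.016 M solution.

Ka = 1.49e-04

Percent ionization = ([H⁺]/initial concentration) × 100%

Using Ka equilibrium: x² + Ka×x - Ka×C = 0. Solving: [H⁺] = 1.4713e-03. Percent = (1.4713e-03/0.016) × 100

Percent ionization = 9.2%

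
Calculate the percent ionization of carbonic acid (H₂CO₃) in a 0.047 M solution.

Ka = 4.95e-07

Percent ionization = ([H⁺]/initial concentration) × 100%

Using Ka equilibrium: x² + Ka×x - Ka×C = 0. Solving: [H⁺] = 1.5228e-04. Percent = (1.5228e-04/0.047) × 100

Percent ionization = 0.324%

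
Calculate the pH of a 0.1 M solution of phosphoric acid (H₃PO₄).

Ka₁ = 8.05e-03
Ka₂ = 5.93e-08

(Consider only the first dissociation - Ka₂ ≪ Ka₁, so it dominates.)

First dissociation dominates. From Ka₁ = [H⁺][HA⁻]/[H₂A], x² + Ka₁·x − Ka₁·C = 0 with C = 0.1 M and Ka₁ = 8.05e-03. Solving: [H⁺] = (−Ka₁ + √(Ka₁² + 4·Ka₁·C)) / 2 = 2.4632e-02 M. pH = -log(2.4632e-02) = 1.61.

pH = 1.61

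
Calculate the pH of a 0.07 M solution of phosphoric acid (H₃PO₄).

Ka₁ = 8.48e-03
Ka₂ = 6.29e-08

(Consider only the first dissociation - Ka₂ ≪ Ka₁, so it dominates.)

First dissociation dominates. From Ka₁ = [H⁺][HA⁻]/[H₂A], x² + Ka₁·x − Ka₁·C = 0 with C = 0.07 M and Ka₁ = 8.48e-03. Solving: [H⁺] = (−Ka₁ + √(Ka₁² + 4·Ka₁·C)) / 2 = 2.0490e-02 M. pH = -log(2.0490e-02) = 1.69.

pH = 1.69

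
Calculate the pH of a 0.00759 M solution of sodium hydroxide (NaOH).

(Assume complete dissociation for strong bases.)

[OH⁻] = 0.00759 M for strong base. pOH = -log[OH⁻] = 2.12, pH = 14 - pOH

pH = 11.88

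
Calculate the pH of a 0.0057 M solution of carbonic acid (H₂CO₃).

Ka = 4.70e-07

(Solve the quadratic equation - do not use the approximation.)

x² + Ka×x - Ka×C = 0. Using quadratic formula: [H⁺] = 5.1525e-05

pH = 4.29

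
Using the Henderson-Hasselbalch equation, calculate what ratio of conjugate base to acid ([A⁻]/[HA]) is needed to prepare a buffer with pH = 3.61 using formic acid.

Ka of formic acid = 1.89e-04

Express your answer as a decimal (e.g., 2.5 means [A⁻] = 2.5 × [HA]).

pKa = -log(1.89e-04) = 3.7235. pH = pKa + log([A⁻]/[HA]), so log([A⁻]/[HA]) = pH − pKa = 3.61 − 3.7235 = -0.1135. [A⁻]/[HA] = 10^(-0.1135) = 0.770

[A⁻]/[HA] = 0.770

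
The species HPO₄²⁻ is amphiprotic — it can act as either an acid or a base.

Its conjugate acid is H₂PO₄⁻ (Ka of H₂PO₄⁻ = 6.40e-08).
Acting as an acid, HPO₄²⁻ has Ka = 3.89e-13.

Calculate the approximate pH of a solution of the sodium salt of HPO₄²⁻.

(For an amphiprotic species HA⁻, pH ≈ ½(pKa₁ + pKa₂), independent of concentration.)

pKa₁ = -log(6.40e-08) = 7.19; pKa₂ = -log(3.89e-13) = 12.41. For an amphiprotic species, pH ≈ ½(pKa₁ + pKa₂) = ½(7.19 + 12.41) = 9.80.

pH = 9.80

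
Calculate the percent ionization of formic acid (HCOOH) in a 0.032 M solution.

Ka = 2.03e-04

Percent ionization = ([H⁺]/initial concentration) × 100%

Using Ka equilibrium: x² + Ka×x - Ka×C = 0. Solving: [H⁺] = 2.4492e-03. Percent = (2.4492e-03/0.032) × 100

Percent ionization = 7.65%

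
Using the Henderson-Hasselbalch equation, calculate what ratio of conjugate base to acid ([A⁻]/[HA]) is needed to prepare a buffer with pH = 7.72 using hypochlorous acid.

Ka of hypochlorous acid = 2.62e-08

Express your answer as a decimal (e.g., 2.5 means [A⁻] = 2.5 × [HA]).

pKa = -log(2.62e-08) = 7.5817. pH = pKa + log([A⁻]/[HA]), so log([A⁻]/[HA]) = pH − pKa = 7.72 − 7.5817 = 0.1383. [A⁻]/[HA] = 10^(0.1383) = 1.37

[A⁻]/[HA] = 1.37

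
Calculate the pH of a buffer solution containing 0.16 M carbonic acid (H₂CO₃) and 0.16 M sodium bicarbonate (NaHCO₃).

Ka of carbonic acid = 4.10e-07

pKa = -log(4.10e-07) = 6.39. pH = pKa + log([A⁻]/[HA]) = 6.39 + log(0.16/0.16)

pH = 6.39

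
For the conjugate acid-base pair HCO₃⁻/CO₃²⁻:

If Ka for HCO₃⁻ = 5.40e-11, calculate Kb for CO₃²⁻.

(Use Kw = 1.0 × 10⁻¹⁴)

For a conjugate pair Ka × Kb = Kw, so Kb = Kw/Ka = 1.0 × 10⁻¹⁴ / 5.40e-11 = 1.85e-04.

K_b = 1.85e-04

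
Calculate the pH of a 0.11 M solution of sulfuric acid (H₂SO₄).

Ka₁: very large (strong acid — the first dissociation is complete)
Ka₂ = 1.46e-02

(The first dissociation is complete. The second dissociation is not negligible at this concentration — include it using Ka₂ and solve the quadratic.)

First dissociation is complete: [H⁺]₀ = [HSO₄⁻]₀ = C = 0.11 M. Second dissociation HSO₄⁻ ⇌ H⁺ + SO₄²⁻: let x = [SO₄²⁻]. Ka₂ = (C + x)·x / (C − x) = 1.46e-02 → x² + (C + Ka₂)·x − Ka₂·C = 0 → x² + 0.12460·x − 1.606e-03 = 0. x = (−0.12460 + √(0.12460² + 4 × 1.606e-03)) / 2 = 1.1776e-02 M. [H⁺] = C + x = 0.11 + 1.1776e-02 = 1.2178e-01 M. pH = -log(1.2178e-01) = 0.91.

pH = 0.91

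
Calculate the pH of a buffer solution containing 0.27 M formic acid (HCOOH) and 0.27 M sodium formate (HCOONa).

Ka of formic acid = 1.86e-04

pKa = -log(1.86e-04) = 3.73. pH = pKa + log([A⁻]/[HA]) = 3.73 + log(0.27/0.27)

pH = 3.73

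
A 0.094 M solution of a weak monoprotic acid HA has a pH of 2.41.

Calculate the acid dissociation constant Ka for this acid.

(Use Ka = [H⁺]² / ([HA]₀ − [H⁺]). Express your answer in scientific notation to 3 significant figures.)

[H⁺] = 10^(−pH) = 10^(−2.41) = 3.890e-03 M. For HA ⇌ H⁺ + A⁻, Ka = [H⁺][A⁻]/[HA] = [H⁺]² / ([HA]₀ − [H⁺]) = (3.890e-03)² / (0.094 − 3.890e-03) = 1.68e-04.

K_a = 1.68e-04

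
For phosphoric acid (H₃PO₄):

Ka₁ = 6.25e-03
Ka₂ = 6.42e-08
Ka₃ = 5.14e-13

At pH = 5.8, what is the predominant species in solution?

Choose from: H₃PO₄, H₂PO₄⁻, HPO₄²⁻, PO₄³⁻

pKa₁ = 2.20, pKa₂ = 7.19, pKa₃ = 12.29. For a polyprotic acid the predominant species crosses at each pKa: below pKa_n the protonated form dominates, above it the deprotonated form does. At pH = 5.8, the predominant species is H₂PO₄⁻.

H₂PO₄⁻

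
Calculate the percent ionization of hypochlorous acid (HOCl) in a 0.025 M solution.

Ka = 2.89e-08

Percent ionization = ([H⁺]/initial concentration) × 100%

Using Ka equilibrium: x² + Ka×x - Ka×C = 0. Solving: [H⁺] = 2.6865e-05. Percent = (2.6865e-05/0.025) × 100

Percent ionization = 0.107%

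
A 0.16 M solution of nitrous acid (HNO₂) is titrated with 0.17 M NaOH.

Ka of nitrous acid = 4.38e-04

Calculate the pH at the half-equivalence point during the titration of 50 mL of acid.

At half-equivalence [HA] = [A⁻], so Henderson-Hasselbalch gives pH = pKa = -log(4.38e-04) = 3.36.

pH = pKa = 3.36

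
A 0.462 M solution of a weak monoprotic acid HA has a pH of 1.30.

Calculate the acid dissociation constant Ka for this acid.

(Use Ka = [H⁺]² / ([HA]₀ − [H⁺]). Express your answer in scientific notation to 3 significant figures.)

[H⁺] = 10^(−pH) = 10^(−1.30) = 5.012e-02 M. For HA ⇌ H⁺ + A⁻, Ka = [H⁺][A⁻]/[HA] = [H⁺]² / ([HA]₀ − [H⁺]) = (5.012e-02)² / (0.462 − 5.012e-02) = 6.10e-03.

K_a = 6.10e-03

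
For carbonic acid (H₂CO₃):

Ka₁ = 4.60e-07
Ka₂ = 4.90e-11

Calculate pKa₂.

pKa₂ = -log(Ka₂) = -log(4.90e-11) = 10.31.

pK_{a2} = 10.31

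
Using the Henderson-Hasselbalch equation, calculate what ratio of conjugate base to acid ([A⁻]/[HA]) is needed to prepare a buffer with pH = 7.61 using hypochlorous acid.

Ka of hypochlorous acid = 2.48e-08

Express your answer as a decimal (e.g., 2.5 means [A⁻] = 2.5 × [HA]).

pKa = -log(2.48e-08) = 7.6055. pH = pKa + log([A⁻]/[HA]), so log([A⁻]/[HA]) = pH − pKa = 7.61 − 7.6055 = 0.0045. [A⁻]/[HA] = 10^(0.0045) = 1.01

[A⁻]/[HA] = 1.01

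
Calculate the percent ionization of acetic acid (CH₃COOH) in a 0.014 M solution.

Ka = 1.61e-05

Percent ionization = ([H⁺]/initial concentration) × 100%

Using Ka equilibrium: x² + Ka×x - Ka×C = 0. Solving: [H⁺] = 4.6678e-04. Percent = (4.6678e-04/0.014) × 100

Percent ionization = 3.33%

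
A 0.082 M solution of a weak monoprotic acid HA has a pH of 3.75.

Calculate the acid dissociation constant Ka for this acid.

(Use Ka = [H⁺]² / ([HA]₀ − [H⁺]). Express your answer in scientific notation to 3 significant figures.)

[H⁺] = 10^(−pH) = 10^(−3.75) = 1.778e-04 M. For HA ⇌ H⁺ + A⁻, Ka = [H⁺][A⁻]/[HA] = [H⁺]² / ([HA]₀ − [H⁺]) = (1.778e-04)² / (0.082 − 1.778e-04) = 3.86e-07.

K_a = 3.86e-07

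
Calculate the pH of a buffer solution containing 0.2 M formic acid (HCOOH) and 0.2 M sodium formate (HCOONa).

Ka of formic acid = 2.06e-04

pKa = -log(2.06e-04) = 3.69. pH = pKa + log([A⁻]/[HA]) = 3.69 + log(0.2/0.2)

pH = 3.69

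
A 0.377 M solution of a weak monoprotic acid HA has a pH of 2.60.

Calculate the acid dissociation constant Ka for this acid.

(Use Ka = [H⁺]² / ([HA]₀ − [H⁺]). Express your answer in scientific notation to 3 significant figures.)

[H⁺] = 10^(−pH) = 10^(−2.60) = 2.512e-03 M. For HA ⇌ H⁺ + A⁻, Ka = [H⁺][A⁻]/[HA] = [H⁺]² / ([HA]₀ − [H⁺]) = (2.512e-03)² / (0.377 − 2.512e-03) = 1.68e-05.

K_a = 1.68e-05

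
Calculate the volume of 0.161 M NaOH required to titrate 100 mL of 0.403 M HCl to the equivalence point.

At equivalence: moles acid = moles base. moles HCl = 0.403 × 100/1000 = 0.0403 mol. V_base = moles / 0.161 × 1000 = 250.3 mL.

V_{base} = 250.3 mL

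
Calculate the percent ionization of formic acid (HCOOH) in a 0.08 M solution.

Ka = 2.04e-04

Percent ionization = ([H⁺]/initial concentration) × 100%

Using Ka equilibrium: x² + Ka×x - Ka×C = 0. Solving: [H⁺] = 3.9391e-03. Percent = (3.9391e-03/0.08) × 100

Percent ionization = 4.92%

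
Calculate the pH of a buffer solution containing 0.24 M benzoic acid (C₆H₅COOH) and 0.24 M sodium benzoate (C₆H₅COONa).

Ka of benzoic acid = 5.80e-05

pKa = -log(5.80e-05) = 4.24. pH = pKa + log([A⁻]/[HA]) = 4.24 + log(0.24/0.24)

pH = 4.24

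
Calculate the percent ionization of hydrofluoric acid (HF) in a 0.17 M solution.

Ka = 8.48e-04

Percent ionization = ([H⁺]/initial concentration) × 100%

Using Ka equilibrium: x² + Ka×x - Ka×C = 0. Solving: [H⁺] = 1.1590e-02. Percent = (1.1590e-02/0.17) × 100

Percent ionization = 6.82%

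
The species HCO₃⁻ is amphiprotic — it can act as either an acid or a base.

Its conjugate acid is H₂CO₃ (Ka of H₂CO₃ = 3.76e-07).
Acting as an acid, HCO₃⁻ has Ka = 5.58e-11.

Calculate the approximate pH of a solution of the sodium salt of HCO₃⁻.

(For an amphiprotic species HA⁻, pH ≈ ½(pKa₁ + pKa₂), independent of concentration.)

pKa₁ = -log(3.76e-07) = 6.42; pKa₂ = -log(5.58e-11) = 10.25. For an amphiprotic species, pH ≈ ½(pKa₁ + pKa₂) = ½(6.42 + 10.25) = 8.34.

pH = 8.34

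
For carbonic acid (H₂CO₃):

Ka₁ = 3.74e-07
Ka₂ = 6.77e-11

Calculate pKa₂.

pKa₂ = -log(Ka₂) = -log(6.77e-11) = 10.17.

pK_{a2} = 10.17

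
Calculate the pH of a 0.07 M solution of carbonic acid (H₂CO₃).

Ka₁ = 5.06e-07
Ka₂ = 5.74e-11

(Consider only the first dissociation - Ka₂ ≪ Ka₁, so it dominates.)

First dissociation dominates. From Ka₁ = [H⁺][HA⁻]/[H₂A], x² + Ka₁·x − Ka₁·C = 0 with C = 0.07 M and Ka₁ = 5.06e-07. Solving: [H⁺] = (−Ka₁ + √(Ka₁² + 4·Ka₁·C)) / 2 = 1.8795e-04 M. pH = -log(1.8795e-04) = 3.73.

pH = 3.73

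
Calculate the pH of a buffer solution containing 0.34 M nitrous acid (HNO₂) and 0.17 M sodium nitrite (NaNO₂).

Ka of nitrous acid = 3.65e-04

pKa = -log(3.65e-04) = 3.44. pH = pKa + log([A⁻]/[HA]) = 3.44 + log(0.17/0.34)

pH = 3.14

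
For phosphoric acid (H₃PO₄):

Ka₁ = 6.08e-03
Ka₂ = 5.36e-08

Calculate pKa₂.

pKa₂ = -log(Ka₂) = -log(5.36e-08) = 7.27.

pK_{a2} = 7.27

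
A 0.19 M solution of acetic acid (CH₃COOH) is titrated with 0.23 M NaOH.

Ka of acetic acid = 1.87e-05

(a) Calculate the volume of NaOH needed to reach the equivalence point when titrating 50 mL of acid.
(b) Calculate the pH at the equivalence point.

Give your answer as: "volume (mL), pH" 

moles acid = 0.19 × 50/1000 = 0.0095 mol; V_base = moles/0.23 × 1000 = 41.3 mL. At equivalence only the conjugate base is present: [A⁻] = 0.0095/0.091 = 1.0405e-01 M. Kb = Kw/Ka = 5.35e-10; [OH⁻] = √(Kb × [A⁻]) = 7.4593e-06; pOH = 5.13; pH = 14 - pOH = 8.87.

V = 41.3 mL, pH = 8.87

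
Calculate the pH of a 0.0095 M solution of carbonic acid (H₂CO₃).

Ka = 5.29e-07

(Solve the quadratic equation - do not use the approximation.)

x² + Ka×x - Ka×C = 0. Using quadratic formula: [H⁺] = 7.0627e-05

pH = 4.15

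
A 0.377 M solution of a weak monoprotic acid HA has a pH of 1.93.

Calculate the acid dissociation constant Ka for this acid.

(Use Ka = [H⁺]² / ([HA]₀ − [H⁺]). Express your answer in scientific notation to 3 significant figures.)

[H⁺] = 10^(−pH) = 10^(−1.93) = 1.175e-02 M. For HA ⇌ H⁺ + A⁻, Ka = [H⁺][A⁻]/[HA] = [H⁺]² / ([HA]₀ − [H⁺]) = (1.175e-02)² / (0.377 − 1.175e-02) = 3.78e-04.

K_a = 3.78e-04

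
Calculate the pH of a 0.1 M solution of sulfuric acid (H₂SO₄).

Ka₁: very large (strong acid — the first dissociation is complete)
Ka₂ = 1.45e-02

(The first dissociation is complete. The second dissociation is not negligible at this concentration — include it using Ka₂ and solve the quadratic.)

First dissociation is complete: [H⁺]₀ = [HSO₄⁻]₀ = C = 0.1 M. Second dissociation HSO₄⁻ ⇌ H⁺ + SO₄²⁻: let x = [SO₄²⁻]. Ka₂ = (C + x)·x / (C − x) = 1.45e-02 → x² + (C + Ka₂)·x − Ka₂·C = 0 → x² + 0.11450·x − 1.450e-03 = 0. x = (−0.11450 + √(0.11450² + 4 × 1.450e-03)) / 2 = 1.1507e-02 M. [H⁺] = C + x = 0.1 + 1.1507e-02 = 1.1151e-01 M. pH = -log(1.1151e-01) = 0.95.

pH = 0.95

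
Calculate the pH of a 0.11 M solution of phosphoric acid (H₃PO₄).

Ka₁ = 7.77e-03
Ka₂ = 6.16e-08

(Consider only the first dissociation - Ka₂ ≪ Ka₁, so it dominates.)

First dissociation dominates. From Ka₁ = [H⁺][HA⁻]/[H₂A], x² + Ka₁·x − Ka₁·C = 0 with C = 0.11 M and Ka₁ = 7.77e-03. Solving: [H⁺] = (−Ka₁ + √(Ka₁² + 4·Ka₁·C)) / 2 = 2.5607e-02 M. pH = -log(2.5607e-02) = 1.59.

pH = 1.59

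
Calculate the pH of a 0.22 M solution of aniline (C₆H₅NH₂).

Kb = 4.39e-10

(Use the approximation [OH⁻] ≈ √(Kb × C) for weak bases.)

[OH⁻] = √(Kb × C) = √(4.39e-10 × 0.22) = 9.8275e-06. pOH = 5.01, pH = 14 - pOH

pH = 8.99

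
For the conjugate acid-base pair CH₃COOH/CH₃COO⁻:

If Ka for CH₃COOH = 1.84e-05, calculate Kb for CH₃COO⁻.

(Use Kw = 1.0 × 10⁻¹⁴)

For a conjugate pair Ka × Kb = Kw, so Kb = Kw/Ka = 1.0 × 10⁻¹⁴ / 1.84e-05 = 5.43e-10.

K_b = 5.43e-10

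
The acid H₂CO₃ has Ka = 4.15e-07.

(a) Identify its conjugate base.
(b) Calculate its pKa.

(a) The conjugate base is formed by removing one H⁺ from H₂CO₃, giving HCO₃⁻. (b) pKa = -log(Ka) = -log(4.15e-07) = 6.38.

Conjugate base: HCO₃⁻; pK_a = 6.38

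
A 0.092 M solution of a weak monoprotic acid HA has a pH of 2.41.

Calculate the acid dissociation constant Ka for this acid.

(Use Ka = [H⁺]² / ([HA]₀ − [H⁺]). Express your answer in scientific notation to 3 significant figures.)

[H⁺] = 10^(−pH) = 10^(−2.41) = 3.890e-03 M. For HA ⇌ H⁺ + A⁻, Ka = [H⁺][A⁻]/[HA] = [H⁺]² / ([HA]₀ − [H⁺]) = (3.890e-03)² / (0.092 − 3.890e-03) = 1.72e-04.

K_a = 1.72e-04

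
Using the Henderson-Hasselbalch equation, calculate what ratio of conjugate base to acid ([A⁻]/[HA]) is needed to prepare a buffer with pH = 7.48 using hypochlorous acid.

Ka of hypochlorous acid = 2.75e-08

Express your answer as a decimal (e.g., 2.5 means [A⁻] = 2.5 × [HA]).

pKa = -log(2.75e-08) = 7.5607. pH = pKa + log([A⁻]/[HA]), so log([A⁻]/[HA]) = pH − pKa = 7.48 − 7.5607 = -0.0807. [A⁻]/[HA] = 10^(-0.0807) = 0.830

[A⁻]/[HA] = 0.830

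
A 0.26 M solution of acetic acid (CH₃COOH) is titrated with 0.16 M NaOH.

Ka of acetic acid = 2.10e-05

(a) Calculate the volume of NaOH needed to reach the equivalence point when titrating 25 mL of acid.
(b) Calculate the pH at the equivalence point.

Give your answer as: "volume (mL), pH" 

moles acid = 0.26 × 25/1000 = 0.0065 mol; V_base = moles/0.16 × 1000 = 40.6 mL. At equivalence only the conjugate base is present: [A⁻] = 0.0065/0.066 = 9.9048e-02 M. Kb = Kw/Ka = 4.76e-10; [OH⁻] = √(Kb × [A⁻]) = 6.8677e-06; pOH = 5.16; pH = 14 - pOH = 8.84.

V = 40.6 mL, pH = 8.84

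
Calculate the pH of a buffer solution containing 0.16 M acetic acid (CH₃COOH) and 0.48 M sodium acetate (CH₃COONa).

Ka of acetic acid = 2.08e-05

pKa = -log(2.08e-05) = 4.68. pH = pKa + log([A⁻]/[HA]) = 4.68 + log(0.48/0.16)

pH = 5.16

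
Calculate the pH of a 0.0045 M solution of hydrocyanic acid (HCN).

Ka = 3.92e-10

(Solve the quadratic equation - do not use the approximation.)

x² + Ka×x - Ka×C = 0. Using quadratic formula: [H⁺] = 1.3280e-06

pH = 5.88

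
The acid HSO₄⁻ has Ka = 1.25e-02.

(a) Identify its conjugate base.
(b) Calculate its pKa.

(a) The conjugate base is formed by removing one H⁺ from HSO₄⁻, giving SO₄²⁻. (b) pKa = -log(Ka) = -log(1.25e-02) = 1.90.

Conjugate base: SO₄²⁻; pK_a = 1.90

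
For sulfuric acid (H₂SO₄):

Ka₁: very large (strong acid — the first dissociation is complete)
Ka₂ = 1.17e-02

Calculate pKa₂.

pKa₂ = -log(Ka₂) = -log(1.17e-02) = 1.93.

pK_{a2} = 1.93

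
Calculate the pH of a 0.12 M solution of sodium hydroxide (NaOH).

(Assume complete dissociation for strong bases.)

[OH⁻] = 0.12 M for strong base. pOH = -log[OH⁻] = 0.92, pH = 14 - pOH

pH = 13.08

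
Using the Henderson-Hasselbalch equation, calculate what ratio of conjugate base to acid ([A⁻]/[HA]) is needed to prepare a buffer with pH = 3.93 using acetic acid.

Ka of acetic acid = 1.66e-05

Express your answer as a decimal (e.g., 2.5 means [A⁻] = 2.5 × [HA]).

pKa = -log(1.66e-05) = 4.7799. pH = pKa + log([A⁻]/[HA]), so log([A⁻]/[HA]) = pH − pKa = 3.93 − 4.7799 = -0.8499. [A⁻]/[HA] = 10^(-0.8499) = 0.141

[A⁻]/[HA] = 0.141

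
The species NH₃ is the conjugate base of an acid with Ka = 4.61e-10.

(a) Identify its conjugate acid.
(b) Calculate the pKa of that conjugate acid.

(a) The conjugate acid is formed by adding one H⁺ to NH₃, giving NH₄⁺. (b) pKa = -log(Ka) = -log(4.61e-10) = 9.34.

Conjugate acid: NH₄⁺; pK_a = 9.34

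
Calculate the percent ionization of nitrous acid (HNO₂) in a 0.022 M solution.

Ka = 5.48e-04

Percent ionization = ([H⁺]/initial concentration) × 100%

Using Ka equilibrium: x² + Ka×x - Ka×C = 0. Solving: [H⁺] = 3.2090e-03. Percent = (3.2090e-03/0.022) × 100

Percent ionization = 14.6%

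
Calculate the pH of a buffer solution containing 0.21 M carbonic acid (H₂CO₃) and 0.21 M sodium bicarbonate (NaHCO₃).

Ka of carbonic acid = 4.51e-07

pKa = -log(4.51e-07) = 6.35. pH = pKa + log([A⁻]/[HA]) = 6.35 + log(0.21/0.21)

pH = 6.35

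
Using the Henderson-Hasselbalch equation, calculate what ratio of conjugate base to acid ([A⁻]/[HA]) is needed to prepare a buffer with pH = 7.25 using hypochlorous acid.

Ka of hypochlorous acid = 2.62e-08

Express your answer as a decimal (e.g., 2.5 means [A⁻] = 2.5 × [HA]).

pKa = -log(2.62e-08) = 7.5817. pH = pKa + log([A⁻]/[HA]), so log([A⁻]/[HA]) = pH − pKa = 7.25 − 7.5817 = -0.3317. [A⁻]/[HA] = 10^(-0.3317) = 0.466

[A⁻]/[HA] = 0.466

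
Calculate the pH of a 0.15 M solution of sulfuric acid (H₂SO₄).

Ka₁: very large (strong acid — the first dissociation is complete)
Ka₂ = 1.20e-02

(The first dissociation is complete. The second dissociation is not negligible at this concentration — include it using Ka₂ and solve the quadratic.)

First dissociation is complete: [H⁺]₀ = [HSO₄⁻]₀ = C = 0.15 M. Second dissociation HSO₄⁻ ⇌ H⁺ + SO₄²⁻: let x = [SO₄²⁻]. Ka₂ = (C + x)·x / (C − x) = 1.20e-02 → x² + (C + Ka₂)·x − Ka₂·C = 0 → x² + 0.16200·x − 1.800e-03 = 0. x = (−0.16200 + √(0.16200² + 4 × 1.800e-03)) / 2 = 1.0439e-02 M. [H⁺] = C + x = 0.15 + 1.0439e-02 = 1.6044e-01 M. pH = -log(1.6044e-01) = 0.79.

pH = 0.79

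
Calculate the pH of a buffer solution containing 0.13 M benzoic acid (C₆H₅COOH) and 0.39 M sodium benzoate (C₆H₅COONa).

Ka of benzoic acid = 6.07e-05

pKa = -log(6.07e-05) = 4.22. pH = pKa + log([A⁻]/[HA]) = 4.22 + log(0.39/0.13)

pH = 4.69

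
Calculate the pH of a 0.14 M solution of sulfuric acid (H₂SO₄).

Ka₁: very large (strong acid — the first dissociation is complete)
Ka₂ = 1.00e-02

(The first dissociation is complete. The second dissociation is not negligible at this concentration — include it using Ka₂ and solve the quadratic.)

First dissociation is complete: [H⁺]₀ = [HSO₄⁻]₀ = C = 0.14 M. Second dissociation HSO₄⁻ ⇌ H⁺ + SO₄²⁻: let x = [SO₄²⁻]. Ka₂ = (C + x)·x / (C − x) = 1.00e-02 → x² + (C + Ka₂)·x − Ka₂·C = 0 → x² + 0.15000·x − 1.400e-03 = 0. x = (−0.15000 + √(0.15000² + 4 × 1.400e-03)) / 2 = 8.8153e-03 M. [H⁺] = C + x = 0.14 + 8.8153e-03 = 1.4882e-01 M. pH = -log(1.4882e-01) = 0.83.

pH = 0.83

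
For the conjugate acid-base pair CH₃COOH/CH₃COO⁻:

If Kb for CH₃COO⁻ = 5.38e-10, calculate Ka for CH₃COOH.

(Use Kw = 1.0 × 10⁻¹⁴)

For a conjugate pair Ka × Kb = Kw, so Ka = Kw/Kb = 1.0 × 10⁻¹⁴ / 5.38e-10 = 1.86e-05.

K_a = 1.86e-05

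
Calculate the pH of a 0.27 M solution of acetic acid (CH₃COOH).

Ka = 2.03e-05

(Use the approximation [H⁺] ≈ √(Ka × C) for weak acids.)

[H⁺] = √(Ka × C) = √(2.03e-05 × 0.27) = 2.3412e-03. pH = -log(2.3412e-03)

pH = 2.63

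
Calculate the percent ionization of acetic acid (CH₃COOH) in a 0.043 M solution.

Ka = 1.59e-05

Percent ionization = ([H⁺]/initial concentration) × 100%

Using Ka equilibrium: x² + Ka×x - Ka×C = 0. Solving: [H⁺] = 8.1895e-04. Percent = (8.1895e-04/0.043) × 100

Percent ionization = 1.9%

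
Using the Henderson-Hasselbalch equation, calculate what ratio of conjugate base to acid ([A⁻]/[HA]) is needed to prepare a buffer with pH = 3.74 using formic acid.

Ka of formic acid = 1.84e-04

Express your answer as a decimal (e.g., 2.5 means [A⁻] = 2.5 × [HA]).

pKa = -log(1.84e-04) = 3.7352. pH = pKa + log([A⁻]/[HA]), so log([A⁻]/[HA]) = pH − pKa = 3.74 − 3.7352 = 0.0048. [A⁻]/[HA] = 10^(0.0048) = 1.01

[A⁻]/[HA] = 1.01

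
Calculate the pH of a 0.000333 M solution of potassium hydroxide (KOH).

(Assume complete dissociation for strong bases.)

[OH⁻] = 0.000333 M for strong base. pOH = -log[OH⁻] = 3.48, pH = 14 - pOH

pH = 10.52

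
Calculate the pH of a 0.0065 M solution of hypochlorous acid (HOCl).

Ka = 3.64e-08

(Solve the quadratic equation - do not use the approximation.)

x² + Ka×x - Ka×C = 0. Using quadratic formula: [H⁺] = 1.5364e-05

pH = 4.81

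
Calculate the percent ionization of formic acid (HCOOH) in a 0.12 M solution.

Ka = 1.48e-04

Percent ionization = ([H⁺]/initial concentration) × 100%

Using Ka equilibrium: x² + Ka×x - Ka×C = 0. Solving: [H⁺] = 4.1409e-03. Percent = (4.1409e-03/0.12) × 100

Percent ionization = 3.45%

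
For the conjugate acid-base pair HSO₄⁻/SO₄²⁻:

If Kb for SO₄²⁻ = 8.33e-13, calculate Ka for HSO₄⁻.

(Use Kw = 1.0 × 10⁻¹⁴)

For a conjugate pair Ka × Kb = Kw, so Ka = Kw/Kb = 1.0 × 10⁻¹⁴ / 8.33e-13 = 1.20e-02.

K_a = 1.20e-02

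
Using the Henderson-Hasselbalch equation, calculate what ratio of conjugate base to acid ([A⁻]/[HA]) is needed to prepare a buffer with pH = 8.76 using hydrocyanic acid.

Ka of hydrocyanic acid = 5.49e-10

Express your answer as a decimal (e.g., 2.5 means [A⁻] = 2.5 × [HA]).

pKa = -log(5.49e-10) = 9.2604. pH = pKa + log([A⁻]/[HA]), so log([A⁻]/[HA]) = pH − pKa = 8.76 − 9.2604 = -0.5004. [A⁻]/[HA] = 10^(-0.5004) = 0.316

[A⁻]/[HA] = 0.316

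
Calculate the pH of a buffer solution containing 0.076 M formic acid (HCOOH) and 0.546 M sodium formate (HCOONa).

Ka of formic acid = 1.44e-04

pKa = -log(1.44e-04) = 3.84. pH = pKa + log([A⁻]/[HA]) = 3.84 + log(0.546/0.076)

pH = 4.70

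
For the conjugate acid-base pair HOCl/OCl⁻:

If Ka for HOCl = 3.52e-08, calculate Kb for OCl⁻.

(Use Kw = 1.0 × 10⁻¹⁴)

For a conjugate pair Ka × Kb = Kw, so Kb = Kw/Ka = 1.0 × 10⁻¹⁴ / 3.52e-08 = 2.84e-07.

K_b = 2.84e-07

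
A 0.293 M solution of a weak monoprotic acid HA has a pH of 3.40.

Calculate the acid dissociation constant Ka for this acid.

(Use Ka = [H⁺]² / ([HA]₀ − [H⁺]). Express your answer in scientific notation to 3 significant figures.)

[H⁺] = 10^(−pH) = 10^(−3.40) = 3.981e-04 M. For HA ⇌ H⁺ + A⁻, Ka = [H⁺][A⁻]/[HA] = [H⁺]² / ([HA]₀ − [H⁺]) = (3.981e-04)² / (0.293 − 3.981e-04) = 5.42e-07.

K_a = 5.42e-07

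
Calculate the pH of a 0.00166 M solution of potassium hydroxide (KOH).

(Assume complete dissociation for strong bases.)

[OH⁻] = 0.00166 M for strong base. pOH = -log[OH⁻] = 2.78, pH = 14 - pOH

pH = 11.22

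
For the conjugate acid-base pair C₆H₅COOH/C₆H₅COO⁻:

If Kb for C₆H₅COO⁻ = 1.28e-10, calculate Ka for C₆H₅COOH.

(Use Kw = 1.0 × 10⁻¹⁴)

For a conjugate pair Ka × Kb = Kw, so Ka = Kw/Kb = 1.0 × 10⁻¹⁴ / 1.28e-10 = 7.81e-05.

K_a = 7.81e-05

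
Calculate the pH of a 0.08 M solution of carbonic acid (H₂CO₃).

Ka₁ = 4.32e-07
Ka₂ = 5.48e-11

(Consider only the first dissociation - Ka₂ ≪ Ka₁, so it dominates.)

First dissociation dominates. From Ka₁ = [H⁺][HA⁻]/[H₂A], x² + Ka₁·x − Ka₁·C = 0 with C = 0.08 M and Ka₁ = 4.32e-07. Solving: [H⁺] = (−Ka₁ + √(Ka₁² + 4·Ka₁·C)) / 2 = 1.8569e-04 M. pH = -log(1.8569e-04) = 3.73.

pH = 3.73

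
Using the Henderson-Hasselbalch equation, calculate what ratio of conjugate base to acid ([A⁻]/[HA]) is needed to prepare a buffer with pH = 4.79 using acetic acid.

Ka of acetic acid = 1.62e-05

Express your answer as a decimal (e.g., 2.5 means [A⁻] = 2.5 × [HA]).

pKa = -log(1.62e-05) = 4.7905. pH = pKa + log([A⁻]/[HA]), so log([A⁻]/[HA]) = pH − pKa = 4.79 − 4.7905 = -0.0005. [A⁻]/[HA] = 10^(-0.0005) = 0.999

[A⁻]/[HA] = 0.999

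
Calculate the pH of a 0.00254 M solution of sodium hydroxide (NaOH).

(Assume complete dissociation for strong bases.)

[OH⁻] = 0.00254 M for strong base. pOH = -log[OH⁻] = 2.60, pH = 14 - pOH

pH = 11.40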